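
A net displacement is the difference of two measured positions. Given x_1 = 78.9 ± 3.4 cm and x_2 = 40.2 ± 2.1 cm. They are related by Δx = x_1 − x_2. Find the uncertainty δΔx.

Absolute uncertainties add in quadrature for a linear combination:
  (δx_1)² = 11.6;  (δx_2)² = 4.41
δΔx = √(16.0) = 4.00 cm

4.00 cm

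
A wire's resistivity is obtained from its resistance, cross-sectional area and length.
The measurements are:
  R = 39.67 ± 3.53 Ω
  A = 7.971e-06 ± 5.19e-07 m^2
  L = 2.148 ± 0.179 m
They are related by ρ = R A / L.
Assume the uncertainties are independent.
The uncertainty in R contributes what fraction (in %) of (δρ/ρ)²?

(δρ/ρ)² = (1·δR/R)² + (1·δA/A)² + (-1·δL/L)²
  R term: (1×0.0890)² = 0.00792
  A term: (1×0.0651)² = 0.00424
  L term: (-1×0.0833)² = 0.00694
Total = 0.0191. Share from R = 0.00792/0.0191 = 0.415.

41.5%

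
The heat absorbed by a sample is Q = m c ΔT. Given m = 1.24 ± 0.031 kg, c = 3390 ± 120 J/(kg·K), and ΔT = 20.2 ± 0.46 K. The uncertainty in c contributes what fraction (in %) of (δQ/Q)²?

(δQ/Q)² = (1·δm/m)² + (1·δc/c)² + (1·δΔT/ΔT)²
  m term: (1×0.0250)² = 0.000625
  c term: (1×0.0354)² = 0.00125
  ΔT term: (1×0.0228)² = 0.000519
Total = 0.00240. Share from c = 0.00125/0.00240 = 0.523.

52.3%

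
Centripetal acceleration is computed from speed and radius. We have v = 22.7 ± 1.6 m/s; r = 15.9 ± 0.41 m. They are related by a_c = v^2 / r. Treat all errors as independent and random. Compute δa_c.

Relative error in a monomial: (δa_c/a_c)² = Σ (nᵢ · δxᵢ/xᵢ)².
  (2·δv/v)² = (2×0.0705)² = 0.0199;  (-1·δr/r)² = (-1×0.0258)² = 0.000665
δa_c/a_c = √(0.0205) = 0.143
a_c = 32.4 m/s^2, so δa_c = 0.143 × 32.4 = 4.64 m/s^2.

4.64 m/s^2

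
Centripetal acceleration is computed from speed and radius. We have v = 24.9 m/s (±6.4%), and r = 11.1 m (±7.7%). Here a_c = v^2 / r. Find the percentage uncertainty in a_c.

Relative error in a monomial: (δa_c/a_c)² = Σ (nᵢ · δxᵢ/xᵢ)².
  (2·δv/v)² = (2×0.0640)² = 0.0164;  (-1·δr/r)² = (-1×0.0770)² = 0.00593
δa_c/a_c = √(0.0223) = 0.149

14.9%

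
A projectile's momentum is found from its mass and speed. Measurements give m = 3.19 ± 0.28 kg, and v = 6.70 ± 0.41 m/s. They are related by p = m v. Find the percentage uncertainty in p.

10.7%

p is a product of powers, so relative uncertainties combine in quadrature:
  (1·δm/m)² = (1×0.0878)² = 0.00770;  (1·δv/v)² = (1×0.0612)² = 0.00374
δp/p = √(0.0114) = 0.107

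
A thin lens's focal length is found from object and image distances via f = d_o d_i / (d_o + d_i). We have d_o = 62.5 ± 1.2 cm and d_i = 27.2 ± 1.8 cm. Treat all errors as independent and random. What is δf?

0.881 cm

∂f/∂d_o = (d_i/(d_o+d_i))² = 0.0920;  ∂f/∂d_i = (d_o/(d_o+d_i))² = 0.485
δf = √((∂f/∂d_o · δd_o)² + (∂f/∂d_i · δd_i)²) = √(0.0122 + 0.764) = 0.881 cm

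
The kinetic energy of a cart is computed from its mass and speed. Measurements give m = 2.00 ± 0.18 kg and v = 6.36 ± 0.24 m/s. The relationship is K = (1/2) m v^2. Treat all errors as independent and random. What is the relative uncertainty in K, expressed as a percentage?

11.7%

Each factor contributes (exponent × relative error)² to (δK/K)²:
  (1·δm/m)² = (1×0.0900)² = 0.00810;  (2·δv/v)² = (2×0.0377)² = 0.00570
δK/K = √(0.0138) = 0.117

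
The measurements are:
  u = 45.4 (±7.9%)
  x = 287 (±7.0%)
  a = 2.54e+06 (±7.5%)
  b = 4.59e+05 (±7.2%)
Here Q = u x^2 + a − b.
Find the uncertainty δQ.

6.31e+05

Let p = u·x^2 = 3.74e+06. δp/p = √((1·δu/u)² + (2·δx/x)²) = √(0.00624 + 0.0196) = 0.161, so δp = 6.01e+05.
Q = p + a − b: δQ = √(δp² + δa² + δb²) = √(3.61e+11 + 3.63e+10 + 1.09e+09) = 6.31e+05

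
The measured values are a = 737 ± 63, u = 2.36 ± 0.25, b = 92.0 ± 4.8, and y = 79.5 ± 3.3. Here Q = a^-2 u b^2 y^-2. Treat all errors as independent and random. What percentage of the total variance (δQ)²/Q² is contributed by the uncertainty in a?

(δQ/Q)² = (-2·δa/a)² + (1·δu/u)² + (2·δb/b)² + (-2·δy/y)²
  a term: (-2×0.0855)² = 0.0292
  u term: (1×0.106)² = 0.0112
  b term: (2×0.0522)² = 0.0109
  y term: (-2×0.0415)² = 0.00689
Total = 0.0582. Share from a = 0.0292/0.0582 = 0.502.

50.2%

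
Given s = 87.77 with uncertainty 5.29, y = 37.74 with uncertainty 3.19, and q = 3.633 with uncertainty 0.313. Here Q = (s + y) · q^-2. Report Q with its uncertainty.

Let u = s + y = 125.5. δu = √(δs² + δy²) = √(28.0 + 10.2) = 6.18, so δu/u = 0.0492.
Q is then a monomial in u, q:
δQ/Q = √((δu/u)² + (-2·δq/q)²) = √(0.00242 + 0.0297) = 0.179
Q = 9.509, so δQ = 0.179 × 9.509 = 1.70.

9.509 ± 1.70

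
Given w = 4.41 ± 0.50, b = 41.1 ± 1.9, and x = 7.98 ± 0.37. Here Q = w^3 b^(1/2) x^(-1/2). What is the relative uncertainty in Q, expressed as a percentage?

Since Q is a product/quotient, work with relative uncertainties:
  (3·δw/w)² = (3×0.113)² = 0.116;  (½·δb/b)² = (0.5×0.0462)² = 0.000534;  (−½·δx/x)² = (-0.5×0.0464)² = 0.000537
δQ/Q = √(0.117) = 0.342

34.2%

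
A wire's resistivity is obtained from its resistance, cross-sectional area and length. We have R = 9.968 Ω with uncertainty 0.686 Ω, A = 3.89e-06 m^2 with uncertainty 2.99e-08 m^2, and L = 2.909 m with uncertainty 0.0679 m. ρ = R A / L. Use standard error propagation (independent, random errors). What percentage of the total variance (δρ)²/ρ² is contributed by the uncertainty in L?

10.2%

(δρ/ρ)² = (1·δR/R)² + (1·δA/A)² + (-1·δL/L)²
  R term: (1×0.0688)² = 0.00474
  A term: (1×0.00769)² = 5.91e-05
  L term: (-1×0.0233)² = 0.000545
Total = 0.00534. Share from L = 0.000545/0.00534 = 0.102.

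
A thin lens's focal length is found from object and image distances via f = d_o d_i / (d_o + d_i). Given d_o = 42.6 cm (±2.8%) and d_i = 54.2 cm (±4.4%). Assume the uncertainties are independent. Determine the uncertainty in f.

∂f/∂d_o = (d_i/(d_o+d_i))² = 0.314;  ∂f/∂d_i = (d_o/(d_o+d_i))² = 0.194
δf = √((∂f/∂d_o · δd_o)² + (∂f/∂d_i · δd_i)²) = √(0.140 + 0.213) = 0.594 cm

0.594 cm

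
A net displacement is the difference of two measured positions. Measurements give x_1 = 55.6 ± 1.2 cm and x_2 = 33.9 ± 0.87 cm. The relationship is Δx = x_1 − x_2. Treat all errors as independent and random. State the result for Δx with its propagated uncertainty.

Δx is a linear combination, so absolute uncertainties add in quadrature:
  (δx_1)² = 1.44;  (δx_2)² = 0.757
δΔx = √(2.20) = 1.48 cm
Δx = 21.7 cm.

21.7 ± 1.48 cm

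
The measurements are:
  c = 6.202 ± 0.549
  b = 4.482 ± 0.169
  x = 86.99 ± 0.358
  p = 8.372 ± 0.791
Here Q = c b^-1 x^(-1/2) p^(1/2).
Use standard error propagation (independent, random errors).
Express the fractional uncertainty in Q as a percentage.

Relative error in a monomial: (δQ/Q)² = Σ (nᵢ · δxᵢ/xᵢ)².
  (1·δc/c)² = (1×0.0885)² = 0.00784;  (-1·δb/b)² = (-1×0.0377)² = 0.00142;  (−½·δx/x)² = (-0.5×0.00412)² = 4.23e-06;  (½·δp/p)² = (0.5×0.0945)² = 0.00223
δQ/Q = √(0.0115) = 0.107

10.7%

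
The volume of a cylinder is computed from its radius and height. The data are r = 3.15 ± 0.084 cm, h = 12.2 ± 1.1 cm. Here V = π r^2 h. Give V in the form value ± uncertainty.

380 ± 39.8 cm^3

Products/powers → add relative errors in quadrature, weighted by exponent:
  (2·δr/r)² = (2×0.0267)² = 0.00284;  (1·δh/h)² = (1×0.0902)² = 0.00813
δV/V = √(0.0110) = 0.105
V = 380 cm^3, so δV = 0.105 × 380 = 39.8 cm^3.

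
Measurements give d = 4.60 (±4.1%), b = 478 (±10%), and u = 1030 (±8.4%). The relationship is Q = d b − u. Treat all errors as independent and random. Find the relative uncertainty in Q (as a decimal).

0.216

Let p = d·b = 2200. δp/p = √((1·δd/d)² + (1·δb/b)²) = √(0.00168 + 0.0100) = 0.108, so δp = 238.
Q = p − u: δQ = √(δp² + δu²) = √(56500 + 7490) = 253
Q = 1170, so δQ/Q = 253/1170 = 0.216.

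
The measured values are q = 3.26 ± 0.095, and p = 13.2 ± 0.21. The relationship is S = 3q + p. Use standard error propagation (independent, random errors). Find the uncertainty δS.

Sums and differences: (δS)² = Σ (cᵢ δxᵢ)².
  (3·δq)² = 0.0812;  (δp)² = 0.0441
δS = √(0.125) = 0.354

0.354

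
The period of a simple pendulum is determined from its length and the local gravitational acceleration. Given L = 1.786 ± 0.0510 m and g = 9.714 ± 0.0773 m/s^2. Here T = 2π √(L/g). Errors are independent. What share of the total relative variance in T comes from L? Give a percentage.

92.8%

(δT/T)² = (½·δL/L)² + (−½·δg/g)²
  L term: (0.5×0.0286)² = 0.000204
  g term: (-0.5×0.00796)² = 1.58e-05
Total = 0.000220. Share from L = 0.000204/0.000220 = 0.928.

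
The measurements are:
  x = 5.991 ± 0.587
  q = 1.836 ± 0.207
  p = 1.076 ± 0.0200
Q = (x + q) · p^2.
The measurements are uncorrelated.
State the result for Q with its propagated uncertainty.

9.062 ± 0.795

Let u = x + q = 7.827. δu = √(δx² + δq²) = √(0.345 + 0.0428) = 0.622, so δu/u = 0.0795.
Q is then a monomial in u, p:
δQ/Q = √((δu/u)² + (2·δp/p)²) = √(0.00632 + 0.00138) = 0.0878
Q = 9.062, so δQ = 0.0878 × 9.062 = 0.795.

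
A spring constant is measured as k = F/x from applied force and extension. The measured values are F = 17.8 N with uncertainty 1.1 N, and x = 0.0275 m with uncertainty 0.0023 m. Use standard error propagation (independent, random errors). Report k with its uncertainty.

647 ± 67.3 N/m

k is a product of powers, so relative uncertainties combine in quadrature:
  (1·δF/F)² = (1×0.0618)² = 0.00382;  (-1·δx/x)² = (-1×0.0836)² = 0.00700
δk/k = √(0.0108) = 0.104
k = 647 N/m, so δk = 0.104 × 647 = 67.3 N/m.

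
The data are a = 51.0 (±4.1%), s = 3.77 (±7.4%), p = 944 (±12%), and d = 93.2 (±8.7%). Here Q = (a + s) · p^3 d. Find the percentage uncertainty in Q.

Let u = a + s = 54.8. δu = √(δa² + δs²) = √(4.37 + 0.0778) = 2.11, so δu/u = 0.0385.
Q is then a monomial in u, p, d:
δQ/Q = √((δu/u)² + (3·δp/p)² + (1·δd/d)²) = √(0.00148 + 0.130 + 0.00757) = 0.372

37.2%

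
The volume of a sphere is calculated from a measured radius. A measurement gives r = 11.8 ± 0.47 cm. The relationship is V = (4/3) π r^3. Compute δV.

V ∝ r^3, so δV/V = |3| · δr/r = 3 × 0.0398 = 0.119.
V = 6880 cm^3, so δV = 0.119 × 6880 = 822 cm^3.

822 cm^3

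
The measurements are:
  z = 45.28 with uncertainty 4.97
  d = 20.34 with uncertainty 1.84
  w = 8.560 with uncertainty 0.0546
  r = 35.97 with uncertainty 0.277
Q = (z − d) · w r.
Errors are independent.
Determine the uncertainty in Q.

1630

Let u = z − d = 24.94. δu = √(δz² + δd²) = √(24.7 + 3.39) = 5.30, so δu/u = 0.212.
Q is then a monomial in u, w, r:
δQ/Q = √((δu/u)² + (1·δw/w)² + (1·δr/r)²) = √(0.0452 + 4.07e-05 + 5.93e-05) = 0.213
Q = 7679, so δQ = 0.213 × 7679 = 1630.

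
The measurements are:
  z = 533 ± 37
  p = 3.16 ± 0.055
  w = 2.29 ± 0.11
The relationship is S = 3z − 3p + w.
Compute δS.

For a sum/difference, combine absolute errors in quadrature:
  (3·δz)² = 12300;  (3·δp)² = 0.0272;  (δw)² = 0.0121
δS = √(12300) = 111

111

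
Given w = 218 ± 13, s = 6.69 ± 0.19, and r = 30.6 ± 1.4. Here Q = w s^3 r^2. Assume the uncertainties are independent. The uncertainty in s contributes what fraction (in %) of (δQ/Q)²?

(δQ/Q)² = (1·δw/w)² + (3·δs/s)² + (2·δr/r)²
  w term: (1×0.0596)² = 0.00356
  s term: (3×0.0284)² = 0.00726
  r term: (2×0.0458)² = 0.00837
Total = 0.0192. Share from s = 0.00726/0.0192 = 0.378.

37.8%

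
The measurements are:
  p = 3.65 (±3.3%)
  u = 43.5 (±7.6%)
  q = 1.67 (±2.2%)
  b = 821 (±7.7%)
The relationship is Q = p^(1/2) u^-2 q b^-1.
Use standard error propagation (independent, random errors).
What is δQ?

3.54e-07

Q is a product of powers, so relative uncertainties combine in quadrature:
  (½·δp/p)² = (0.5×0.0330)² = 0.000272;  (-2·δu/u)² = (-2×0.0760)² = 0.0231;  (1·δq/q)² = (1×0.0220)² = 0.000484;  (-1·δb/b)² = (-1×0.0770)² = 0.00593
δQ/Q = √(0.0298) = 0.173
Q = 2.05e-06, so δQ = 0.173 × 2.05e-06 = 3.54e-07.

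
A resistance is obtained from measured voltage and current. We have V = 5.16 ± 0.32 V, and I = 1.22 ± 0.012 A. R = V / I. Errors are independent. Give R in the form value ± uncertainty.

4.23 ± 0.266 Ω

R is a product of powers, so relative uncertainties combine in quadrature:
  (1·δV/V)² = (1×0.0620)² = 0.00385;  (-1·δI/I)² = (-1×0.00984)² = 9.67e-05
δR/R = √(0.00394) = 0.0628
R = 4.23 Ω, so δR = 0.0628 × 4.23 = 0.266 Ω.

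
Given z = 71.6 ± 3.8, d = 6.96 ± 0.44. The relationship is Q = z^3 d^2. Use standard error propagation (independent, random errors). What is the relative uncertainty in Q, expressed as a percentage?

20.3%

Each factor contributes (exponent × relative error)² to (δQ/Q)²:
  (3·δz/z)² = (3×0.0531)² = 0.0254;  (2·δd/d)² = (2×0.0632)² = 0.0160
δQ/Q = √(0.0413) = 0.203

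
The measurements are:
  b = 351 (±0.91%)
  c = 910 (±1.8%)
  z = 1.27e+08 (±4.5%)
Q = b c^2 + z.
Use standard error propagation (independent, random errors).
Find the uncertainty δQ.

Let p = b·c^2 = 2.91e+08. δp/p = √((1·δb/b)² + (2·δc/c)²) = √(8.28e-05 + 0.00130) = 0.0371, so δp = 1.08e+07.
Q = p + z: δQ = √(δp² + δz²) = √(1.16e+14 + 3.27e+13) = 1.22e+07

1.22e+07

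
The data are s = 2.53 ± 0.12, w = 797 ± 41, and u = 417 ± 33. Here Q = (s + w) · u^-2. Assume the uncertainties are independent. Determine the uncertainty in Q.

0.000765

Let h = s + w = 800. δh = √(δs² + δw²) = √(0.0144 + 1680) = 41.0, so δh/h = 0.0513.
Q is then a monomial in h, u:
δQ/Q = √((δh/h)² + (-2·δu/u)²) = √(0.00263 + 0.0251) = 0.166
Q = 0.00460, so δQ = 0.166 × 0.00460 = 0.000765.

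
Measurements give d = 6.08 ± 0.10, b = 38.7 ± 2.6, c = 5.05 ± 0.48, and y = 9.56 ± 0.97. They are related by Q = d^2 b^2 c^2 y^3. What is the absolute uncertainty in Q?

4.74e+08

Relative error in a monomial: (δQ/Q)² = Σ (nᵢ · δxᵢ/xᵢ)².
  (2·δd/d)² = (2×0.0164)² = 0.00108;  (2·δb/b)² = (2×0.0672)² = 0.0181;  (2·δc/c)² = (2×0.0950)² = 0.0361;  (3·δy/y)² = (3×0.101)² = 0.0927
δQ/Q = √(0.148) = 0.385
Q = 1.23e+09, so δQ = 0.385 × 1.23e+09 = 4.74e+08.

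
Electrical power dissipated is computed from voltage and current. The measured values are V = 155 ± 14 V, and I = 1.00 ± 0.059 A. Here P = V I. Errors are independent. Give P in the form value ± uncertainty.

155 ± 16.7 W

Each factor contributes (exponent × relative error)² to (δP/P)²:
  (1·δV/V)² = (1×0.0903)² = 0.00816;  (1·δI/I)² = (1×0.0590)² = 0.00348
δP/P = √(0.0116) = 0.108
P = 155 W, so δP = 0.108 × 155 = 16.7 W.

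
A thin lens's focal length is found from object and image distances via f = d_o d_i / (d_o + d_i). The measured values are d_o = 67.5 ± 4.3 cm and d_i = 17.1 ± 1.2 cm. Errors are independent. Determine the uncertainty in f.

0.784 cm

∂f/∂d_o = (d_i/(d_o+d_i))² = 0.0409;  ∂f/∂d_i = (d_o/(d_o+d_i))² = 0.637
δf = √((∂f/∂d_o · δd_o)² + (∂f/∂d_i · δd_i)²) = √(0.0309 + 0.584) = 0.784 cm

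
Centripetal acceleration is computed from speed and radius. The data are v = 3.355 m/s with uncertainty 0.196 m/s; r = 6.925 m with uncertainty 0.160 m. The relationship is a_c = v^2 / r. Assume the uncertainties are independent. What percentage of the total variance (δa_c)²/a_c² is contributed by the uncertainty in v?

(δa_c/a_c)² = (2·δv/v)² + (-1·δr/r)²
  v term: (2×0.0584)² = 0.0137
  r term: (-1×0.0231)² = 0.000534
Total = 0.0142. Share from v = 0.0137/0.0142 = 0.962.

96.2%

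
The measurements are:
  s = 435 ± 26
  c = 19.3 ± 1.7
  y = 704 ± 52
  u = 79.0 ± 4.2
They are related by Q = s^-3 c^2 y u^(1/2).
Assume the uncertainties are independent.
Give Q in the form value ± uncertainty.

0.0283 ± 0.00746

Each factor contributes (exponent × relative error)² to (δQ/Q)²:
  (-3·δs/s)² = (-3×0.0598)² = 0.0322;  (2·δc/c)² = (2×0.0881)² = 0.0310;  (1·δy/y)² = (1×0.0739)² = 0.00546;  (½·δu/u)² = (0.5×0.0532)² = 0.000707
δQ/Q = √(0.0693) = 0.263
Q = 0.0283, so δQ = 0.263 × 0.0283 = 0.00746.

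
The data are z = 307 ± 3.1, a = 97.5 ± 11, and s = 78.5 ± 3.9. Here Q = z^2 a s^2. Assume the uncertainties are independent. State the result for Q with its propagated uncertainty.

(5.66 ± 0.859) × 10^10

Relative error in a monomial: (δQ/Q)² = Σ (nᵢ · δxᵢ/xᵢ)².
  (2·δz/z)² = (2×0.0101)² = 0.000408;  (1·δa/a)² = (1×0.113)² = 0.0127;  (2·δs/s)² = (2×0.0497)² = 0.00987
δQ/Q = √(0.0230) = 0.152
Q = 5.66e+10, so δQ = 0.152 × 5.66e+10 = 8.59e+09.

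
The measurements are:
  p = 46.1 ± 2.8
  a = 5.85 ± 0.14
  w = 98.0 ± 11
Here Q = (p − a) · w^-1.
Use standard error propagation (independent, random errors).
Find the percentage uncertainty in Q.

13.2%

Let u = p − a = 40.2. δu = √(δp² + δa²) = √(7.84 + 0.0196) = 2.80, so δu/u = 0.0697.
Q is then a monomial in u, w:
δQ/Q = √((δu/u)² + (-1·δw/w)²) = √(0.00485 + 0.0126) = 0.132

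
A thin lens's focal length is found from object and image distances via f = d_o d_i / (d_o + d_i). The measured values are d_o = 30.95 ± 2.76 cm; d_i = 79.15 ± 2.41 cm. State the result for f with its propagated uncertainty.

∂f/∂d_o = (d_i/(d_o+d_i))² = 0.517;  ∂f/∂d_i = (d_o/(d_o+d_i))² = 0.0790
δf = √((∂f/∂d_o · δd_o)² + (∂f/∂d_i · δd_i)²) = √(2.03 + 0.0363) = 1.44 cm
f = 22.25 cm.

22.25 ± 1.44 cm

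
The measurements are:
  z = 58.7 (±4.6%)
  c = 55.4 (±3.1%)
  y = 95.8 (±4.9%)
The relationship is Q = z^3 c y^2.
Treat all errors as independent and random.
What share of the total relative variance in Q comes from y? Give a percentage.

(δQ/Q)² = (3·δz/z)² + (1·δc/c)² + (2·δy/y)²
  z term: (3×0.0460)² = 0.0190
  c term: (1×0.0310)² = 0.000961
  y term: (2×0.0490)² = 0.00960
Total = 0.0296. Share from y = 0.00960/0.0296 = 0.324.

32.4%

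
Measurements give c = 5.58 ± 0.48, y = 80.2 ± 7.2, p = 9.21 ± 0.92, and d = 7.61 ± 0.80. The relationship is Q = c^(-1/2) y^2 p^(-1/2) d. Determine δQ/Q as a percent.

21.8%

Each factor contributes (exponent × relative error)² to (δQ/Q)²:
  (−½·δc/c)² = (-0.5×0.0860)² = 0.00185;  (2·δy/y)² = (2×0.0898)² = 0.0322;  (−½·δp/p)² = (-0.5×0.0999)² = 0.00249;  (1·δd/d)² = (1×0.105)² = 0.0111
δQ/Q = √(0.0476) = 0.218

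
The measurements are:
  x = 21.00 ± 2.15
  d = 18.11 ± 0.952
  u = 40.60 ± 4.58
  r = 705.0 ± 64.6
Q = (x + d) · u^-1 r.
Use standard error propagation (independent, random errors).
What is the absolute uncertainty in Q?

Let w = x + d = 39.11. δw = √(δx² + δd²) = √(4.62 + 0.906) = 2.35, so δw/w = 0.0601.
Q is then a monomial in w, u, r:
δQ/Q = √((δw/w)² + (-1·δu/u)² + (1·δr/r)²) = √(0.00361 + 0.0127 + 0.00840) = 0.157
Q = 679.1, so δQ = 0.157 × 679.1 = 107.

107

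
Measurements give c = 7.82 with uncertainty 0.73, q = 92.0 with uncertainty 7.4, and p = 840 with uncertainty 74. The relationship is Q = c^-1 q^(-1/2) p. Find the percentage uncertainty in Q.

13.5%

For a monomial Q ∝ c^-1, q^(-1/2), p, fractional errors add in quadrature:
  (-1·δc/c)² = (-1×0.0934)² = 0.00871;  (−½·δq/q)² = (-0.5×0.0804)² = 0.00162;  (1·δp/p)² = (1×0.0881)² = 0.00776
δQ/Q = √(0.0181) = 0.135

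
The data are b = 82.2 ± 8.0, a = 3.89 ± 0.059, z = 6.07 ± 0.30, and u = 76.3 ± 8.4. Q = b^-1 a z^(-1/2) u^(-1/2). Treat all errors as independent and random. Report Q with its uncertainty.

0.00220 ± 0.000254

For a monomial Q ∝ b^-1, a, z^(-1/2), u^(-1/2), fractional errors add in quadrature:
  (-1·δb/b)² = (-1×0.0973)² = 0.00947;  (1·δa/a)² = (1×0.0152)² = 0.000230;  (−½·δz/z)² = (-0.5×0.0494)² = 0.000611;  (−½·δu/u)² = (-0.5×0.110)² = 0.00303
δQ/Q = √(0.0133) = 0.116
Q = 0.00220, so δQ = 0.116 × 0.00220 = 0.000254.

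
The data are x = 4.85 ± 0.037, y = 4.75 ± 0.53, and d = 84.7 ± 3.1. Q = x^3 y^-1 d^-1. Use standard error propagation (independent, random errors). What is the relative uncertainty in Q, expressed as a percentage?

12.0%

Products/powers → add relative errors in quadrature, weighted by exponent:
  (3·δx/x)² = (3×0.00763)² = 0.000524;  (-1·δy/y)² = (-1×0.112)² = 0.0124;  (-1·δd/d)² = (-1×0.0366)² = 0.00134
δQ/Q = √(0.0143) = 0.120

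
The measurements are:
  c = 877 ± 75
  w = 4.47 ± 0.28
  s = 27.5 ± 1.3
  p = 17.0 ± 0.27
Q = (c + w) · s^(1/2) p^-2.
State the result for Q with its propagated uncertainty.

16.0 ± 1.50

Let u = c + w = 881. δu = √(δc² + δw²) = √(5620 + 0.0784) = 75.0, so δu/u = 0.0851.
Q is then a monomial in u, s, p:
δQ/Q = √((δu/u)² + (½·δs/s)² + (-2·δp/p)²) = √(0.00724 + 0.000559 + 0.00101) = 0.0938
Q = 16.0, so δQ = 0.0938 × 16.0 = 1.50.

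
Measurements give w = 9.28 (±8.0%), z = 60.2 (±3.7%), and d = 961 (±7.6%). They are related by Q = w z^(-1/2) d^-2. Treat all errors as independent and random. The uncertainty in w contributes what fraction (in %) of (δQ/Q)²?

21.4%

(δQ/Q)² = (1·δw/w)² + (−½·δz/z)² + (-2·δd/d)²
  w term: (1×0.0800)² = 0.00640
  z term: (-0.5×0.0370)² = 0.000342
  d term: (-2×0.0760)² = 0.0231
Total = 0.0298. Share from w = 0.00640/0.0298 = 0.214.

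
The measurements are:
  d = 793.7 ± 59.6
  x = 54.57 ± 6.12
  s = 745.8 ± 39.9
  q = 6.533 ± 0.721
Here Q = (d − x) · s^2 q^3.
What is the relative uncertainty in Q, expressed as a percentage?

Let u = d − x = 739.1. δu = √(δd² + δx²) = √(3550 + 37.5) = 59.9, so δu/u = 0.0811.
Q is then a monomial in u, s, q:
δQ/Q = √((δu/u)² + (2·δs/s)² + (3·δq/q)²) = √(0.00657 + 0.0114 + 0.110) = 0.357

35.7%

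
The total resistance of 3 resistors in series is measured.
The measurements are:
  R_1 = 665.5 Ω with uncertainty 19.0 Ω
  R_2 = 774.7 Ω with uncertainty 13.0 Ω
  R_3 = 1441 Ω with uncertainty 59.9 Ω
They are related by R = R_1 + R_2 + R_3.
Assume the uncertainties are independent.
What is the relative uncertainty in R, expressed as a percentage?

For a sum/difference, combine absolute errors in quadrature:
  (δR_1)² = 361;  (δR_2)² = 169;  (δR_3)² = 3590
δR = √(4120) = 64.2 Ω
R = 2881 Ω, so δR/R = 64.2/2881 = 0.0223.

2.23%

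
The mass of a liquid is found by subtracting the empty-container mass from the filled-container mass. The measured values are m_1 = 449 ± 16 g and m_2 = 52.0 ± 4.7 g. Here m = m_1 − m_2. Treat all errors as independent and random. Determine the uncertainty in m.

16.7 g

Each term contributes (cᵢ δxᵢ)² to (δm)²:
  (δm_1)² = 256;  (δm_2)² = 22.1
δm = √(278) = 16.7 g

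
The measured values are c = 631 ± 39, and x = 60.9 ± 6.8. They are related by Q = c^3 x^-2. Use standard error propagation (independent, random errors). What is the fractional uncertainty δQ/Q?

Each factor contributes (exponent × relative error)² to (δQ/Q)²:
  (3·δc/c)² = (3×0.0618)² = 0.0344;  (-2·δx/x)² = (-2×0.112)² = 0.0499
δQ/Q = √(0.0843) = 0.290

0.290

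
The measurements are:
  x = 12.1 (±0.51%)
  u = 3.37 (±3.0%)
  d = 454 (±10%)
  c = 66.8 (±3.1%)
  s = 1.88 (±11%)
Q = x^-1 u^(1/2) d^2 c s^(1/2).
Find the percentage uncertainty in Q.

Q is a product of powers, so relative uncertainties combine in quadrature:
  (-1·δx/x)² = (-1×0.00510)² = 2.6e-05;  (½·δu/u)² = (0.5×0.0300)² = 0.000225;  (2·δd/d)² = (2×0.100)² = 0.0400;  (1·δc/c)² = (1×0.0310)² = 0.000961;  (½·δs/s)² = (0.5×0.110)² = 0.00302
δQ/Q = √(0.0442) = 0.210

21.0%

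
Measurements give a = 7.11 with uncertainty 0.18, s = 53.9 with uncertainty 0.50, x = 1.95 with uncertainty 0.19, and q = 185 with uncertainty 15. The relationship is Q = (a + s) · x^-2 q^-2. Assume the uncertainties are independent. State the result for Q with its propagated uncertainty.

0.000469 ± 0.000119

Let u = a + s = 61.0. δu = √(δa² + δs²) = √(0.0324 + 0.250) = 0.531, so δu/u = 0.00871.
Q is then a monomial in u, x, q:
δQ/Q = √((δu/u)² + (-2·δx/x)² + (-2·δq/q)²) = √(7.59e-05 + 0.0380 + 0.0263) = 0.254
Q = 0.000469, so δQ = 0.254 × 0.000469 = 0.000119.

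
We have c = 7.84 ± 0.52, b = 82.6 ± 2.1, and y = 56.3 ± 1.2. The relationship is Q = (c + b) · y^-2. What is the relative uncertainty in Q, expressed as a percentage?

4.89%

Let u = c + b = 90.4. δu = √(δc² + δb²) = √(0.270 + 4.41) = 2.16, so δu/u = 0.0239.
Q is then a monomial in u, y:
δQ/Q = √((δu/u)² + (-2·δy/y)²) = √(0.000572 + 0.00182) = 0.0489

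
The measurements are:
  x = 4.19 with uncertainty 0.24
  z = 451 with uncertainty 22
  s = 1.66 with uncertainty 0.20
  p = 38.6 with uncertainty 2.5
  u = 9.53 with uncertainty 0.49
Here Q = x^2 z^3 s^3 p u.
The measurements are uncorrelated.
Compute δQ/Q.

Each factor contributes (exponent × relative error)² to (δQ/Q)²:
  (2·δx/x)² = (2×0.0573)² = 0.0131;  (3·δz/z)² = (3×0.0488)² = 0.0214;  (3·δs/s)² = (3×0.120)² = 0.131;  (1·δp/p)² = (1×0.0648)² = 0.00419;  (1·δu/u)² = (1×0.0514)² = 0.00264
δQ/Q = √(0.172) = 0.415

0.415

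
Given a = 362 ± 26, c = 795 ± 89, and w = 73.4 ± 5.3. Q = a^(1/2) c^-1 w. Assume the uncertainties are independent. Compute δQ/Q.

Relative error in a monomial: (δQ/Q)² = Σ (nᵢ · δxᵢ/xᵢ)².
  (½·δa/a)² = (0.5×0.0718)² = 0.00129;  (-1·δc/c)² = (-1×0.112)² = 0.0125;  (1·δw/w)² = (1×0.0722)² = 0.00521
δQ/Q = √(0.0190) = 0.138

0.138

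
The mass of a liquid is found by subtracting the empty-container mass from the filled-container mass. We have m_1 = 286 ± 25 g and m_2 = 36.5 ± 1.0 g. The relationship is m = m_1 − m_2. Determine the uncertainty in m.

25.0 g

Sums and differences: (δm)² = Σ (cᵢ δxᵢ)².
  (δm_1)² = 625;  (δm_2)² = 1.00
δm = √(626) = 25.0 g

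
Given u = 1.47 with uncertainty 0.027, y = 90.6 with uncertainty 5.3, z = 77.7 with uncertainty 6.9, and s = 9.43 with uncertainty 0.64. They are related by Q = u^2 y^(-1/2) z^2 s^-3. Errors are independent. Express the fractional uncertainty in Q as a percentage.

27.4%

Each factor contributes (exponent × relative error)² to (δQ/Q)²:
  (2·δu/u)² = (2×0.0184)² = 0.00135;  (−½·δy/y)² = (-0.5×0.0585)² = 0.000856;  (2·δz/z)² = (2×0.0888)² = 0.0315;  (-3·δs/s)² = (-3×0.0679)² = 0.0415
δQ/Q = √(0.0752) = 0.274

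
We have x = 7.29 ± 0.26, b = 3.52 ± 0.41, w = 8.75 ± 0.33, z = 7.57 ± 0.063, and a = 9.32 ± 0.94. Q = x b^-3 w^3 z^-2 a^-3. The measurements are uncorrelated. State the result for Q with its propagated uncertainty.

Q is a product of powers, so relative uncertainties combine in quadrature:
  (1·δx/x)² = (1×0.0357)² = 0.00127;  (-3·δb/b)² = (-3×0.116)² = 0.122;  (3·δw/w)² = (3×0.0377)² = 0.0128;  (-2·δz/z)² = (-2×0.00832)² = 0.000277;  (-3·δa/a)² = (-3×0.101)² = 0.0916
δQ/Q = √(0.228) = 0.477
Q = 0.00241, so δQ = 0.477 × 0.00241 = 0.00115.

0.00241 ± 0.00115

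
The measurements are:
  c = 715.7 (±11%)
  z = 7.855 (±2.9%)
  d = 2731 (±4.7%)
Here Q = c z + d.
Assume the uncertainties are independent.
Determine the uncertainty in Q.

652

Let p = c·z = 5622. δp/p = √((1·δc/c)² + (1·δz/z)²) = √(0.0121 + 0.000841) = 0.114, so δp = 640.
Q = p + d: δQ = √(δp² + δd²) = √(4.09e+05 + 16500) = 652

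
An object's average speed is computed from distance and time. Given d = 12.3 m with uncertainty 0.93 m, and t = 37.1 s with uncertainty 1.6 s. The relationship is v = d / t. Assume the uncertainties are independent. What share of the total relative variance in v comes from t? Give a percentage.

(δv/v)² = (1·δd/d)² + (-1·δt/t)²
  d term: (1×0.0756)² = 0.00572
  t term: (-1×0.0431)² = 0.00186
Total = 0.00758. Share from t = 0.00186/0.00758 = 0.245.

24.5%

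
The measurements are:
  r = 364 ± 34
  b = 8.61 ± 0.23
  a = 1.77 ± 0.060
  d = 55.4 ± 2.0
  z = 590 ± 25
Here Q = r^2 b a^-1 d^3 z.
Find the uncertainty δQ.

Relative error in a monomial: (δQ/Q)² = Σ (nᵢ · δxᵢ/xᵢ)².
  (2·δr/r)² = (2×0.0934)² = 0.0349;  (1·δb/b)² = (1×0.0267)² = 0.000714;  (-1·δa/a)² = (-1×0.0339)² = 0.00115;  (3·δd/d)² = (3×0.0361)² = 0.0117;  (1·δz/z)² = (1×0.0424)² = 0.00180
δQ/Q = √(0.0503) = 0.224
Q = 6.47e+13, so δQ = 0.224 × 6.47e+13 = 1.45e+13.

1.45e+13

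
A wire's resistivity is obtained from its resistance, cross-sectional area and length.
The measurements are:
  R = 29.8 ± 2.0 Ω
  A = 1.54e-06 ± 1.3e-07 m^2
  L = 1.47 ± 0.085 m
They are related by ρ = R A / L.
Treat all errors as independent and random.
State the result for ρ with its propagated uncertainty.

(3.12 ± 0.382) × 10^-5 Ω·m

Each factor contributes (exponent × relative error)² to (δρ/ρ)²:
  (1·δR/R)² = (1×0.0671)² = 0.00450;  (1·δA/A)² = (1×0.0844)² = 0.00713;  (-1·δL/L)² = (-1×0.0578)² = 0.00334
δρ/ρ = √(0.0150) = 0.122
ρ = 3.12e-05 Ω·m, so δρ = 0.122 × 3.12e-05 = 3.82e-06 Ω·m.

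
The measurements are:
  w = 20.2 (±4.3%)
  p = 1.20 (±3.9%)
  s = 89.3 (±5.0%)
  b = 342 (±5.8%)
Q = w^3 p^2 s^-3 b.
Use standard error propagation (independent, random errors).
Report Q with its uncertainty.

5.70 ± 1.26

Since Q is a product/quotient, work with relative uncertainties:
  (3·δw/w)² = (3×0.0430)² = 0.0166;  (2·δp/p)² = (2×0.0390)² = 0.00608;  (-3·δs/s)² = (-3×0.0500)² = 0.0225;  (1·δb/b)² = (1×0.0580)² = 0.00336
δQ/Q = √(0.0486) = 0.220
Q = 5.70, so δQ = 0.220 × 5.70 = 1.26.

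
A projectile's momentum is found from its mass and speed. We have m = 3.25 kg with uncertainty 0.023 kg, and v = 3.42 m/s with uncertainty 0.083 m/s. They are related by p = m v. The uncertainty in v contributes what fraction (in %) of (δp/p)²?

(δp/p)² = (1·δm/m)² + (1·δv/v)²
  m term: (1×0.00708)² = 5.01e-05
  v term: (1×0.0243)² = 0.000589
Total = 0.000639. Share from v = 0.000589/0.000639 = 0.922.

92.2%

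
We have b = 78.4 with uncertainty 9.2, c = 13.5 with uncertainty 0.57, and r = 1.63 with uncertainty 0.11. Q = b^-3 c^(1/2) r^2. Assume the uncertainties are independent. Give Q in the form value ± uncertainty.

(2.03 ± 0.765) × 10^-5

Since Q is a product/quotient, work with relative uncertainties:
  (-3·δb/b)² = (-3×0.117)² = 0.124;  (½·δc/c)² = (0.5×0.0422)² = 0.000446;  (2·δr/r)² = (2×0.0675)² = 0.0182
δQ/Q = √(0.143) = 0.378
Q = 2.03e-05, so δQ = 0.378 × 2.03e-05 = 7.65e-06.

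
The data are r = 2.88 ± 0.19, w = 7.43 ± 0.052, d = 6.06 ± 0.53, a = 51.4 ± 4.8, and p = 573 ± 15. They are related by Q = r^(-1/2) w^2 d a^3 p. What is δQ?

4.55e+09

Products/powers → add relative errors in quadrature, weighted by exponent:
  (−½·δr/r)² = (-0.5×0.0660)² = 0.00109;  (2·δw/w)² = (2×0.00700)² = 0.000196;  (1·δd/d)² = (1×0.0875)² = 0.00765;  (3·δa/a)² = (3×0.0934)² = 0.0785;  (1·δp/p)² = (1×0.0262)² = 0.000685
δQ/Q = √(0.0881) = 0.297
Q = 1.53e+10, so δQ = 0.297 × 1.53e+10 = 4.55e+09.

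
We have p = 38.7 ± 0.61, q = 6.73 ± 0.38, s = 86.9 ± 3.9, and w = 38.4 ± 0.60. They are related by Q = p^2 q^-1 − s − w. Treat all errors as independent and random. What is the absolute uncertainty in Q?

Let h = p^2·q^-1 = 223. δh/h = √((2·δp/p)² + (-1·δq/q)²) = √(0.000994 + 0.00319) = 0.0647, so δh = 14.4.
Q = h − s − w: δQ = √(δh² + δs² + δw²) = √(207 + 15.2 + 0.360) = 14.9

14.9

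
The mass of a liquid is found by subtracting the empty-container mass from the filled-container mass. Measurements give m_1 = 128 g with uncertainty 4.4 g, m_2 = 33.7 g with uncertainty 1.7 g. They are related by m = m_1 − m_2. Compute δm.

4.72 g

Each term contributes (cᵢ δxᵢ)² to (δm)²:
  (δm_1)² = 19.4;  (δm_2)² = 2.89
δm = √(22.3) = 4.72 g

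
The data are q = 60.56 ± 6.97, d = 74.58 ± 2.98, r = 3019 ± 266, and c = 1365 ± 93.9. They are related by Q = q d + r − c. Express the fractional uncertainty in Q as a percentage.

10.0%

Let p = q·d = 4517. δp/p = √((1·δq/q)² + (1·δd/d)²) = √(0.0132 + 0.00160) = 0.122, so δp = 550.
Q = p + r − c: δQ = √(δp² + δr² + δc²) = √(3.03e+05 + 70800 + 8820) = 618
Q = 6171, so δQ/Q = 618/6171 = 0.100.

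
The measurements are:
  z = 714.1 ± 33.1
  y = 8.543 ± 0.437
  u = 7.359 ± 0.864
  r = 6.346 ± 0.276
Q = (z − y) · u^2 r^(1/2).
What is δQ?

Let w = z − y = 705.6. δw = √(δz² + δy²) = √(1100 + 0.191) = 33.1, so δw/w = 0.0469.
Q is then a monomial in w, u, r:
δQ/Q = √((δw/w)² + (2·δu/u)² + (½·δr/r)²) = √(0.00220 + 0.0551 + 0.000473) = 0.240
Q = 96250, so δQ = 0.240 × 96250 = 23100.

23100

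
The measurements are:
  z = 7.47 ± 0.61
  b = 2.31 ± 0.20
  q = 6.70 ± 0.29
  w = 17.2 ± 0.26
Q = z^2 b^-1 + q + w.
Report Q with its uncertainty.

Let p = z^2·b^-1 = 24.2. δp/p = √((2·δz/z)² + (-1·δb/b)²) = √(0.0267 + 0.00750) = 0.185, so δp = 4.47.
Q = p + q + w: δQ = √(δp² + δq² + δw²) = √(19.9 + 0.0841 + 0.0676) = 4.48
Q = 48.1.

48.1 ± 4.48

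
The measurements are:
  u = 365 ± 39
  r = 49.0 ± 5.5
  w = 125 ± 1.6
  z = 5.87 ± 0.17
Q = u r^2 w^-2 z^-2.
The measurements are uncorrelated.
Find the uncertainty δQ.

0.418

For a monomial Q ∝ u, r^2, w^-2, z^-2, fractional errors add in quadrature:
  (1·δu/u)² = (1×0.107)² = 0.0114;  (2·δr/r)² = (2×0.112)² = 0.0504;  (-2·δw/w)² = (-2×0.0128)² = 0.000655;  (-2·δz/z)² = (-2×0.0290)² = 0.00335
δQ/Q = √(0.0658) = 0.257
Q = 1.63, so δQ = 0.257 × 1.63 = 0.418.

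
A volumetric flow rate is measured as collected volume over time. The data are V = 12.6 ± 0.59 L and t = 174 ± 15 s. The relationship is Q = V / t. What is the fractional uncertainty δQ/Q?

0.0981

Q is a product of powers, so relative uncertainties combine in quadrature:
  (1·δV/V)² = (1×0.0468)² = 0.00219;  (-1·δt/t)² = (-1×0.0862)² = 0.00743
δQ/Q = √(0.00962) = 0.0981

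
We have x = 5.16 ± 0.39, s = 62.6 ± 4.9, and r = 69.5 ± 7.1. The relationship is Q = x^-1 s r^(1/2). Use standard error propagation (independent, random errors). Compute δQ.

12.2

For a monomial Q ∝ x^-1, s, r^(1/2), fractional errors add in quadrature:
  (-1·δx/x)² = (-1×0.0756)² = 0.00571;  (1·δs/s)² = (1×0.0783)² = 0.00613;  (½·δr/r)² = (0.5×0.102)² = 0.00261
δQ/Q = √(0.0144) = 0.120
Q = 101, so δQ = 0.120 × 101 = 12.2.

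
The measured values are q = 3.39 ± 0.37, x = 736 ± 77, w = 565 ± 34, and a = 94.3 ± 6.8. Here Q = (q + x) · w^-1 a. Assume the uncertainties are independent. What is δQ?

17.3

Let u = q + x = 739. δu = √(δq² + δx²) = √(0.137 + 5930) = 77.0, so δu/u = 0.104.
Q is then a monomial in u, w, a:
δQ/Q = √((δu/u)² + (-1·δw/w)² + (1·δa/a)²) = √(0.0108 + 0.00362 + 0.00520) = 0.140
Q = 123, so δQ = 0.140 × 123 = 17.3.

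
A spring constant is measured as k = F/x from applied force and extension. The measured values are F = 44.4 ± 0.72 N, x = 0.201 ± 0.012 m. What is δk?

Relative error in a monomial: (δk/k)² = Σ (nᵢ · δxᵢ/xᵢ)².
  (1·δF/F)² = (1×0.0162)² = 0.000263;  (-1·δx/x)² = (-1×0.0597)² = 0.00356
δk/k = √(0.00383) = 0.0619
k = 221 N/m, so δk = 0.0619 × 221 = 13.7 N/m.

13.7 N/m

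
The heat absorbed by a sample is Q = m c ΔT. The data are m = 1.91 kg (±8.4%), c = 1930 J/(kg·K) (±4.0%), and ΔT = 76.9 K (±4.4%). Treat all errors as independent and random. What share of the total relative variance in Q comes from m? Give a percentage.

66.6%

(δQ/Q)² = (1·δm/m)² + (1·δc/c)² + (1·δΔT/ΔT)²
  m term: (1×0.0840)² = 0.00706
  c term: (1×0.0400)² = 0.00160
  ΔT term: (1×0.0440)² = 0.00194
Total = 0.0106. Share from m = 0.00706/0.0106 = 0.666.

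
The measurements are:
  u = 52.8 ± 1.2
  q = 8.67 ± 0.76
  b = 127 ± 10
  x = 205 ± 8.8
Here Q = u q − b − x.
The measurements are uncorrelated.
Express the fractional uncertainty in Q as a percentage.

Let p = u·q = 458. δp/p = √((1·δu/u)² + (1·δq/q)²) = √(0.000517 + 0.00768) = 0.0906, so δp = 41.5.
Q = p − b − x: δQ = √(δp² + δb² + δx²) = √(1720 + 100 + 77.4) = 43.5
Q = 126, so δQ/Q = 43.5/126 = 0.346.

34.6%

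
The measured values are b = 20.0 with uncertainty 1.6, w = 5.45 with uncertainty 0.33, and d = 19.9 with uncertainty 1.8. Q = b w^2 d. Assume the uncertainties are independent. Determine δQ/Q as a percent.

Relative error in a monomial: (δQ/Q)² = Σ (nᵢ · δxᵢ/xᵢ)².
  (1·δb/b)² = (1×0.0800)² = 0.00640;  (2·δw/w)² = (2×0.0606)² = 0.0147;  (1·δd/d)² = (1×0.0905)² = 0.00818
δQ/Q = √(0.0292) = 0.171

17.1%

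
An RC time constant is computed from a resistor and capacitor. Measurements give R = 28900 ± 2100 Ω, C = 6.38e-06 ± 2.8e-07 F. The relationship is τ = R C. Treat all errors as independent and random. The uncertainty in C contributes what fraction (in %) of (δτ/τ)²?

(δτ/τ)² = (1·δR/R)² + (1·δC/C)²
  R term: (1×0.0727)² = 0.00528
  C term: (1×0.0439)² = 0.00193
Total = 0.00721. Share from C = 0.00193/0.00721 = 0.267.

26.7%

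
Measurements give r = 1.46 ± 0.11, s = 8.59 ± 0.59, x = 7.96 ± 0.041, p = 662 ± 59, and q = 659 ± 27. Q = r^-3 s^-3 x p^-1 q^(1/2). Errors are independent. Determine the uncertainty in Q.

5e-05

For a monomial Q ∝ r^-3, s^-3, x, p^-1, q^(1/2), fractional errors add in quadrature:
  (-3·δr/r)² = (-3×0.0753)² = 0.0511;  (-3·δs/s)² = (-3×0.0687)² = 0.0425;  (1·δx/x)² = (1×0.00515)² = 2.65e-05;  (-1·δp/p)² = (-1×0.0891)² = 0.00794;  (½·δq/q)² = (0.5×0.0410)² = 0.000420
δQ/Q = √(0.102) = 0.319
Q = 0.000156, so δQ = 0.319 × 0.000156 = 5e-05.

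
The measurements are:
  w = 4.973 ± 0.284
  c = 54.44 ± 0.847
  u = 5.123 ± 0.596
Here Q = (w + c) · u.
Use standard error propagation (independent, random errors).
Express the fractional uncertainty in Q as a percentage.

11.7%

Let h = w + c = 59.41. δh = √(δw² + δc²) = √(0.0807 + 0.717) = 0.893, so δh/h = 0.0150.
Q is then a monomial in h, u:
δQ/Q = √((δh/h)² + (1·δu/u)²) = √(0.000226 + 0.0135) = 0.117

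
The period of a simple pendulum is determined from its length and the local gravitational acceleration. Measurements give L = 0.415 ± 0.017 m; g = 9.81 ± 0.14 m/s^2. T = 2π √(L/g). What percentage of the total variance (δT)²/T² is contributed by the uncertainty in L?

(δT/T)² = (½·δL/L)² + (−½·δg/g)²
  L term: (0.5×0.0410)² = 0.000420
  g term: (-0.5×0.0143)² = 5.09e-05
Total = 0.000470. Share from L = 0.000420/0.000470 = 0.892.

89.2%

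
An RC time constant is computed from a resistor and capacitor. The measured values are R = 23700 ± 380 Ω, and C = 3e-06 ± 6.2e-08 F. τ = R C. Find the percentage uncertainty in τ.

τ is a product of powers, so relative uncertainties combine in quadrature:
  (1·δR/R)² = (1×0.0160)² = 0.000257;  (1·δC/C)² = (1×0.0207)² = 0.000427
δτ/τ = √(0.000684) = 0.0262

2.62%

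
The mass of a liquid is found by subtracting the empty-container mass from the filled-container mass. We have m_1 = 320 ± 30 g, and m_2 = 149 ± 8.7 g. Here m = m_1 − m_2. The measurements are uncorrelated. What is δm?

31.2 g

Sums and differences: (δm)² = Σ (cᵢ δxᵢ)².
  (δm_1)² = 900;  (δm_2)² = 75.7
δm = √(976) = 31.2 g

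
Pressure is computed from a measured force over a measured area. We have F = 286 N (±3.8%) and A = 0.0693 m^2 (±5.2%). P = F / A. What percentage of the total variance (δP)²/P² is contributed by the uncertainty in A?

(δP/P)² = (1·δF/F)² + (-1·δA/A)²
  F term: (1×0.0380)² = 0.00144
  A term: (-1×0.0520)² = 0.00270
Total = 0.00415. Share from A = 0.00270/0.00415 = 0.652.

65.2%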